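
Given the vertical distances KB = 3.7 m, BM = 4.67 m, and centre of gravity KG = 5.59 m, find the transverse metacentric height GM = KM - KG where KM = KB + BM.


Formula: GM = KB + BM - KG
Step 1 — KM = KB + BM = 3.7 + 4.67 = 8.37 m
Step 2 — GM = KM - KG = 8.37 - 5.59 = 2.78 m

2.78 m


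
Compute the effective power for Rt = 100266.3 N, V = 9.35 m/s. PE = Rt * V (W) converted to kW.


Formula: PE = Rt * V / 1000 (kW)
Step 1 — PE (W) = 100266.3 * 9.35 = 937489.905 W
Step 2 — PE (kW) = 937489.905 / 1000 ≈ 937.49 kW (5 s.f.)

937.49 kW


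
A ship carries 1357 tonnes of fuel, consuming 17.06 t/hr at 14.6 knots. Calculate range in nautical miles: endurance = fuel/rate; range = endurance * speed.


Formula: endurance = fuel / rate; range = endurance * speed
Step 1 — endurance = 1357 / 17.06 = 79.5428 hours
Step 2 — range = 79.5428 * 14.6 ≈ 1161.3 nautical miles (5 s.f.)

1161.3 NM


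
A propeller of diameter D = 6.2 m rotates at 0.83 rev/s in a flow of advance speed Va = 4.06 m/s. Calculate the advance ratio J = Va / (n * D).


Formula: J = Va / (n * D)
Step 1 — n * D = 0.83 * 6.2 = 5.146
Step 2 — J = 4.06 / 5.146 ≈ 0.78896 (5 s.f.)

0.78896


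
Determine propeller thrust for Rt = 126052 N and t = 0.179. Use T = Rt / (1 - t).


Formula: T = Rt / (1 - t)
Step 1 — (1 - t) = 1 - 0.179 = 0.821
Step 2 — T = 126052 / 0.821 ≈ 153530 N (5 s.f.)

153530 N


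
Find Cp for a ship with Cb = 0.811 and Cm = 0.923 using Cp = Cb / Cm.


Formula: Cp = Cb / Cm
Substituting: Cp = 0.811 / 0.923
Result: Cp ≈ 0.87866 (5 s.f.)

0.87866


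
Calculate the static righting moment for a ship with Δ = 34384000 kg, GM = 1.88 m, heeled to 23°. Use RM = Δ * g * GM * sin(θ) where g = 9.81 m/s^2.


Formula: GZ = GM * sin(theta); RM = disp * g * GZ
Step 1 — GZ = 1.88 * sin(23°) = 1.88 * 0.390731 = 0.734574 m
Step 2 — RM = 34384000 * 9.81 * 0.734574 ≈ 247780000 N·m (5 s.f.)

247780000 N·m


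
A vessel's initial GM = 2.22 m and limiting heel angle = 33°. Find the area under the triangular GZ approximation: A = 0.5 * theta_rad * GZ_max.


Formula: GZ_max = GM * sin(theta); Area = 0.5 * theta_rad * GZ_max
Step 1 — GZ_max = 2.22 * sin(33°) = 2.22 * 0.544639 = 1.209099 m
Step 2 — theta_rad = 33 * pi/180 = 0.575959 rad
Step 3 — Area = 0.5 * 0.575959 * 1.209099 ≈ 0.34820 m·rad (5 s.f.)

0.34820 m·rad


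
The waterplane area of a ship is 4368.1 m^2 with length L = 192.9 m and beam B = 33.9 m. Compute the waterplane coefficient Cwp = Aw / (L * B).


Formula: Cwp = Aw / (L * B)
Step 1 — L * B = 192.9 * 33.9 = 6539.31 m^2
Step 2 — Cwp = 4368.1 / 6539.31 ≈ 0.66798 (5 s.f.)

0.66798


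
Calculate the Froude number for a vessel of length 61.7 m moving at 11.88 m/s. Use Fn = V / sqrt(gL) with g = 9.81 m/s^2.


Formula: Fn = V / sqrt(g * L)
Step 1 — g * L = 9.81 * 61.7 = 605.277
Step 2 — sqrt(g * L) = sqrt(605.277) = 24.602378
Step 3 — Fn = 11.88 / 24.602378 ≈ 0.48288 (5 s.f.)

0.48288


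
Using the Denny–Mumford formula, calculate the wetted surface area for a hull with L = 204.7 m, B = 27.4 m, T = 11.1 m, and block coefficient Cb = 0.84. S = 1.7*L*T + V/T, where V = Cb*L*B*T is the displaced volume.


Formula: S = 1.7*L*T + V/T with V = Cb*L*B*T, i.e. S = L * (1.7*T + Cb*B)
Step 1 — 1.7*T = 1.7 * 11.1 = 18.87 m
Step 2 — Cb*B = 0.84 * 27.4 = 23.016 m
Step 3 — 1.7*T + Cb*B = 18.87 + 23.016 = 41.886 m
Step 4 — S = 204.7 * 41.886 ≈ 8574.1 m^2 (5 s.f.)

8574.1 m^2


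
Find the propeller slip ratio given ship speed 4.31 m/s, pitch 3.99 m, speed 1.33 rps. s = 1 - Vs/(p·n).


Formula: s = 1 - Vs / (p * n)
Step 1 — p * n = 3.99 * 1.33 = 5.3067
Step 2 — Vs / (p*n) = 4.31 / 5.3067 = 0.812181 (6 d.p.)
Step 3 — s = 1 - 0.812181 = 0.187819

0.187819


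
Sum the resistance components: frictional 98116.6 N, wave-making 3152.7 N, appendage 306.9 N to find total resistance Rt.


Formula: Rt = Rf + Rw + Ra
Substituting: Rt = 98116.6 + 3152.7 + 306.9
Result: Rt = 101576.2 N

101576.2 N


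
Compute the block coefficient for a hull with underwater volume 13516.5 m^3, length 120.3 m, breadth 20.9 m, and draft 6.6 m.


Formula: Cb = V / (L * B * T)
Step 1 — L * B * T = 120.3 * 20.9 * 6.6 = 16594.182 m^3
Step 2 — Cb = 13516.5 / 16594.182 ≈ 0.81453 (5 s.f.)

0.81453


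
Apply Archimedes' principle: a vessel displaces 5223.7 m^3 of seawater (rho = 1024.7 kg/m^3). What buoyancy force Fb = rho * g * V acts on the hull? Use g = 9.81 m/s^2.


Formula: Fb = rho * g * V
Substituting: Fb = 1024.7 * 9.81 * 5223.7
Intermediate: 1024.7 * 9.81 = 10052.307
Result: Fb = 10052.307 * 5223.7 ≈ 52510000 N (5 s.f.)

52510000 N


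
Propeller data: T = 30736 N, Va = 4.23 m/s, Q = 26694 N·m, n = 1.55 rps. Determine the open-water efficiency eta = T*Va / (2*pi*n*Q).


Formula: eta = T * Va / (2 * pi * n * Q)
Step 1 — numerator = T * Va = 30736 * 4.23 = 130013.28
Step 2 — 2 * pi * n = 2 * pi * 1.55 = 9.738937
Step 3 — denominator = 9.738937 * 26694 = 259971.18
Step 4 — eta = 130013.28 / 259971.18 ≈ 0.50011 (5 s.f.)

0.50011


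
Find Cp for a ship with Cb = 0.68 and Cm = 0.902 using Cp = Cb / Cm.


Formula: Cp = Cb / Cm
Substituting: Cp = 0.68 / 0.902
Result: Cp ≈ 0.75388 (5 s.f.)

0.75388


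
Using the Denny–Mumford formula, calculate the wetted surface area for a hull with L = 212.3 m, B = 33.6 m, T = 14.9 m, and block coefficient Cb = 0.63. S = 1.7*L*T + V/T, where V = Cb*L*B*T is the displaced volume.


Formula: S = 1.7*L*T + V/T with V = Cb*L*B*T, i.e. S = L * (1.7*T + Cb*B)
Step 1 — 1.7*T = 1.7 * 14.9 = 25.33 m
Step 2 — Cb*B = 0.63 * 33.6 = 21.168 m
Step 3 — 1.7*T + Cb*B = 25.33 + 21.168 = 46.498 m
Step 4 — S = 212.3 * 46.498 ≈ 9871.5 m^2 (5 s.f.)

9871.5 m^2


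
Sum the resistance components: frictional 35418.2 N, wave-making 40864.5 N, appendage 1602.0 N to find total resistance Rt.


Formula: Rt = Rf + Rw + Ra
Substituting: Rt = 35418.2 + 40864.5 + 1602.0
Result: Rt = 77884.7 N

77884.7 N


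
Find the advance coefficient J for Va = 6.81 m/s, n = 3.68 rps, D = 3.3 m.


Formula: J = Va / (n * D)
Step 1 — n * D = 3.68 * 3.3 = 12.144
Step 2 — J = 6.81 / 12.144 ≈ 0.56077 (5 s.f.)

0.56077


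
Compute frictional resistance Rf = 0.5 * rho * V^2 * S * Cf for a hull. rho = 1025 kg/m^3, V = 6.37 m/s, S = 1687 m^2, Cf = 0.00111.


Formula: Rf = 0.5 * rho * V^2 * S * Cf
Step 1 — V^2 = 6.37^2 = 40.5769
Step 2 — 0.5 * rho * V^2 = 0.5 * 1025 * 40.5769 = 20795.66125
Step 3 — Rf = 20795.66125 * 1687 * 0.00111 ≈ 38941 N (5 s.f.)

38941 N


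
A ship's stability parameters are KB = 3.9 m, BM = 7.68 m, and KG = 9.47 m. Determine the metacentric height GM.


Formula: GM = KB + BM - KG
Step 1 — KM = KB + BM = 3.9 + 7.68 = 11.58 m
Step 2 — GM = KM - KG = 11.58 - 9.47 = 2.11 m

2.11 m


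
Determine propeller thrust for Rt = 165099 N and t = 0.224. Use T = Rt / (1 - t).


Formula: T = Rt / (1 - t)
Step 1 — (1 - t) = 1 - 0.224 = 0.776
Step 2 — T = 165099 / 0.776 ≈ 212760 N (5 s.f.)

212760 N


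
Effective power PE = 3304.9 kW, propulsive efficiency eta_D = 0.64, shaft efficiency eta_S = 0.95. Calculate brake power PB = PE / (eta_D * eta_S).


Formula: PB = PE / (eta_D * eta_S)
Step 1 — combined efficiency = eta_D * eta_S = 0.64 * 0.95 = 0.608
Step 2 — PB = 3304.9 / 0.608 ≈ 5435.7 kW (5 s.f.)

5435.7 kW


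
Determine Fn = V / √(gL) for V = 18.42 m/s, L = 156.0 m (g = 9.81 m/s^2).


Formula: Fn = V / sqrt(g * L)
Step 1 — g * L = 9.81 * 156.0 = 1530.36
Step 2 — sqrt(g * L) = sqrt(1530.36) = 39.119816
Step 3 — Fn = 18.42 / 39.119816 ≈ 0.47086 (5 s.f.)

0.47086


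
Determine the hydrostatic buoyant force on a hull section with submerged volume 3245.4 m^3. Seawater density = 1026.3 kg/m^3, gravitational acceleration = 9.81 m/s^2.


Formula: Fb = rho * g * V
Substituting: Fb = 1026.3 * 9.81 * 3245.4
Intermediate: 1026.3 * 9.81 = 10068.003
Result: Fb = 10068.003 * 3245.4 ≈ 32675000 N (5 s.f.)

32675000 N


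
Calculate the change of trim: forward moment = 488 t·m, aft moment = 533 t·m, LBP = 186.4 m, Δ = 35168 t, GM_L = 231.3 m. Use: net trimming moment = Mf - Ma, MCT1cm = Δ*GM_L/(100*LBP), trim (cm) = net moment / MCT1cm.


Formula: net trimming moment = Mf - Ma; MCT1cm = Δ*GM_L/(100*LBP); trim = net moment / MCT1cm
Step 1 — net trimming moment = 488 - 533 = -45 t·m
Step 2 — MCT1cm = 35168 * 231.3 / (100 * 186.4) = 436.3926 t·m/cm
Step 3 — trim = -45 / 436.3926 ≈ -0.10312 cm (5 s.f.)

-0.10312 cm


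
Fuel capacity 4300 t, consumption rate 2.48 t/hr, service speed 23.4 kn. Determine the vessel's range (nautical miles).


Formula: endurance = fuel / rate; range = endurance * speed
Step 1 — endurance = 4300 / 2.48 = 1733.871 hours
Step 2 — range = 1733.871 * 23.4 ≈ 40573 nautical miles (5 s.f.)

40573 NM


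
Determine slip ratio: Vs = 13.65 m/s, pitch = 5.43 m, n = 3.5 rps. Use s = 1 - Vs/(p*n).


Formula: s = 1 - Vs / (p * n)
Step 1 — p * n = 5.43 * 3.5 = 19.005
Step 2 — Vs / (p*n) = 13.65 / 19.005 = 0.718232 (6 d.p.)
Step 3 — s = 1 - 0.718232 = 0.281768

0.281768


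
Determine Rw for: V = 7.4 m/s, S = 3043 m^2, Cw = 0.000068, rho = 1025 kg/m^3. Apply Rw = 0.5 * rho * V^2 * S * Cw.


Formula: Rw = 0.5 * rho * V^2 * S * Cw
Step 1 — V^2 = 7.4^2 = 54.76
Step 2 — 0.5 * rho * V^2 = 0.5 * 1025 * 54.76 = 28064.5
Step 3 — Rw = 28064.5 * 3043 * 0.000068 ≈ 5807.2 N (5 s.f.)

5807.2 N


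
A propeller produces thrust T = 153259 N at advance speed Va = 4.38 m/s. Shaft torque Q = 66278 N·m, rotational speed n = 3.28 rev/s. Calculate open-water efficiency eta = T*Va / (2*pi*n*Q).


Formula: eta = T * Va / (2 * pi * n * Q)
Step 1 — numerator = T * Va = 153259 * 4.38 = 671274.42
Step 2 — 2 * pi * n = 2 * pi * 3.28 = 20.608848
Step 3 — denominator = 20.608848 * 66278 = 1365913.23
Step 4 — eta = 671274.42 / 1365913.23 ≈ 0.49145 (5 s.f.)

0.49145


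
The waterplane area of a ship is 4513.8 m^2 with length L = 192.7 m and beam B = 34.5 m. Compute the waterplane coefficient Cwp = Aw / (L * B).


Formula: Cwp = Aw / (L * B)
Step 1 — L * B = 192.7 * 34.5 = 6648.15 m^2
Step 2 — Cwp = 4513.8 / 6648.15 ≈ 0.67896 (5 s.f.)

0.67896


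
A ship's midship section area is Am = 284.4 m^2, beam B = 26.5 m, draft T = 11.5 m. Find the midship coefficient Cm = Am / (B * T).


Formula: Cm = Am / (B * T)
Step 1 — B * T = 26.5 * 11.5 = 304.75 m^2
Step 2 — Cm = 284.4 / 304.75 ≈ 0.93322 (5 s.f.)

0.93322


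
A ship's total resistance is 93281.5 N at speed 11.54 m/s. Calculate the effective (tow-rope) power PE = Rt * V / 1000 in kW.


Formula: PE = Rt * V / 1000 (kW)
Step 1 — PE (W) = 93281.5 * 11.54 = 1076468.51 W
Step 2 — PE (kW) = 1076468.51 / 1000 ≈ 1076.5 kW (5 s.f.)

1076.5 kW


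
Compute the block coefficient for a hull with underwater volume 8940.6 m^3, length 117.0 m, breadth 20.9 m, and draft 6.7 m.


Formula: Cb = V / (L * B * T)
Step 1 — L * B * T = 117.0 * 20.9 * 6.7 = 16383.51 m^3
Step 2 — Cb = 8940.6 / 16383.51 ≈ 0.54571 (5 s.f.)

0.54571


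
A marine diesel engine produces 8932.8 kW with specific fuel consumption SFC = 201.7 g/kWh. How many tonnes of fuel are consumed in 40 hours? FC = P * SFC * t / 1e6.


Formula: FC (tonnes) = P * SFC * t / 1,000,000
Step 1 — P * SFC * t = 8932.8 * 201.7 * 40 = 72069830.4 g
Step 2 — FC (tonnes) = 72069830.4 / 1,000,000 ≈ 72.070 tonnes (5 s.f.)

72.070 tonnes


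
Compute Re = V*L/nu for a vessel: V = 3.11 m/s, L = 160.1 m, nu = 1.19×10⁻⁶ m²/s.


Formula: Re = V * L / nu
Step 1 — V * L = 3.11 * 160.1 = 497.911 m^2/s
Step 2 — Re = 497.911 / 1.19e-6 = 4.18e+08

4.18e+08


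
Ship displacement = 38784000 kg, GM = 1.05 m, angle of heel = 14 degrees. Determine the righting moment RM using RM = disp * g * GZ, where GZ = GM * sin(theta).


Formula: GZ = GM * sin(theta); RM = disp * g * GZ
Step 1 — GZ = 1.05 * sin(14°) = 1.05 * 0.241922 = 0.254018 m
Step 2 — RM = 38784000 * 9.81 * 0.254018 ≈ 96646000 N·m (5 s.f.)

96646000 N·m


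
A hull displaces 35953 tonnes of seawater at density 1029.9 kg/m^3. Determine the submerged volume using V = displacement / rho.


Formula: V = mass / rho
Step 1 — convert tonnes to kg: 35953 t * 1000 = 35953000 kg
Step 2 — V = 35953000 / 1029.9 ≈ 34909 m^3 (5 s.f.)

34909 m^3


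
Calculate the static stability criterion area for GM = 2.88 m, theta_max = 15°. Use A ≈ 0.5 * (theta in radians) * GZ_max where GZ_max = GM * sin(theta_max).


Formula: GZ_max = GM * sin(theta); Area = 0.5 * theta_rad * GZ_max
Step 1 — GZ_max = 2.88 * sin(15°) = 2.88 * 0.258819 = 0.745399 m
Step 2 — theta_rad = 15 * pi/180 = 0.261799 rad
Step 3 — Area = 0.5 * 0.261799 * 0.745399 ≈ 0.097572 m·rad (5 s.f.)

0.097572 m·rad


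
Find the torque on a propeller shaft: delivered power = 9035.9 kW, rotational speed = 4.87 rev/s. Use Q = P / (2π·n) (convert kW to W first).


Formula: Q = P_W / (2 * pi * n)
Step 1 — P_W = 9035.9 kW * 1000 = 9035900.0 W
Step 2 — 2 * pi * n = 2 * pi * 4.87 = 30.599112
Step 3 — Q = 9035900.0 / 30.599112 ≈ 295300 N·m (5 s.f.)

295300 N·m


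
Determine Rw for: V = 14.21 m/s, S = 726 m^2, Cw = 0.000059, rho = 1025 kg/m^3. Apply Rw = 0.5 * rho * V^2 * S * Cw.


Formula: Rw = 0.5 * rho * V^2 * S * Cw
Step 1 — V^2 = 14.21^2 = 201.9241
Step 2 — 0.5 * rho * V^2 = 0.5 * 1025 * 201.9241 = 103486.10125
Step 3 — Rw = 103486.10125 * 726 * 0.000059 ≈ 4432.7 N (5 s.f.)

4432.7 N


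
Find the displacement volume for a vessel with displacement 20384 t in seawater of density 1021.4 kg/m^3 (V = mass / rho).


Formula: V = mass / rho
Step 1 — convert tonnes to kg: 20384 t * 1000 = 20384000 kg
Step 2 — V = 20384000 / 1021.4 ≈ 19957 m^3 (5 s.f.)

19957 m^3


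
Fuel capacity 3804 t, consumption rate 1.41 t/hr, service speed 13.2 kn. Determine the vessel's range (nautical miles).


Formula: endurance = fuel / rate; range = endurance * speed
Step 1 — endurance = 3804 / 1.41 = 2697.8723 hours
Step 2 — range = 2697.8723 * 13.2 ≈ 35612 nautical miles (5 s.f.)

35612 NM


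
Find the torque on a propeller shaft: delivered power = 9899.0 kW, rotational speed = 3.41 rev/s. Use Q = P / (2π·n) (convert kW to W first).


Formula: Q = P_W / (2 * pi * n)
Step 1 — P_W = 9899.0 kW * 1000 = 9899000.0 W
Step 2 — 2 * pi * n = 2 * pi * 3.41 = 21.425662
Step 3 — Q = 9899000.0 / 21.425662 ≈ 462020 N·m (5 s.f.)

462020 N·m


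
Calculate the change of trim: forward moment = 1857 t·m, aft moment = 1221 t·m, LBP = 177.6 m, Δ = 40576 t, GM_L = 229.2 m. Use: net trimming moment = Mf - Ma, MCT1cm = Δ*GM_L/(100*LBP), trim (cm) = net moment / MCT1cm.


Formula: net trimming moment = Mf - Ma; MCT1cm = Δ*GM_L/(100*LBP); trim = net moment / MCT1cm
Step 1 — net trimming moment = 1857 - 1221 = 636 t·m
Step 2 — MCT1cm = 40576 * 229.2 / (100 * 177.6) = 523.6497 t·m/cm
Step 3 — trim = 636 / 523.6497 ≈ 1.2146 cm (5 s.f.)

1.2146 cm


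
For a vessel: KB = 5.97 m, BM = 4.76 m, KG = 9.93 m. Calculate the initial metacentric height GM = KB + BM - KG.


Formula: GM = KB + BM - KG
Step 1 — KM = KB + BM = 5.97 + 4.76 = 10.73 m
Step 2 — GM = KM - KG = 10.73 - 9.93 = 0.8 m

0.8 m


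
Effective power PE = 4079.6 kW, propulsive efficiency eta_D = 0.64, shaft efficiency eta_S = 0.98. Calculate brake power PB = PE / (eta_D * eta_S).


Formula: PB = PE / (eta_D * eta_S)
Step 1 — combined efficiency = eta_D * eta_S = 0.64 * 0.98 = 0.6272
Step 2 — PB = 4079.6 / 0.6272 ≈ 6504.5 kW (5 s.f.)

6504.5 kW


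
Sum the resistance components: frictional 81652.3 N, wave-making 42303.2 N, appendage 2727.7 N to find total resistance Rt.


Formula: Rt = Rf + Rw + Ra
Substituting: Rt = 81652.3 + 42303.2 + 2727.7
Result: Rt = 126683.2 N

126683.2 N


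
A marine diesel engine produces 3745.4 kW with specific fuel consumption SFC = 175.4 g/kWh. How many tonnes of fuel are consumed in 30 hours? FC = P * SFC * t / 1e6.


Formula: FC (tonnes) = P * SFC * t / 1,000,000
Step 1 — P * SFC * t = 3745.4 * 175.4 * 30 = 19708294.8 g
Step 2 — FC (tonnes) = 19708294.8 / 1,000,000 ≈ 19.708 tonnes (5 s.f.)

19.708 tonnes


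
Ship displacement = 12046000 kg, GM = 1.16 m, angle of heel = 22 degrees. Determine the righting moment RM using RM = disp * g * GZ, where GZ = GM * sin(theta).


Formula: GZ = GM * sin(theta); RM = disp * g * GZ
Step 1 — GZ = 1.16 * sin(22°) = 1.16 * 0.374607 = 0.434544 m
Step 2 — RM = 12046000 * 9.81 * 0.434544 ≈ 51351000 N·m (5 s.f.)

51351000 N·m


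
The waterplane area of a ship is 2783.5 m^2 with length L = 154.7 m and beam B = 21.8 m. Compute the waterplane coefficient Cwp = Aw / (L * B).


Formula: Cwp = Aw / (L * B)
Step 1 — L * B = 154.7 * 21.8 = 3372.46 m^2
Step 2 — Cwp = 2783.5 / 3372.46 ≈ 0.82536 (5 s.f.)

0.82536


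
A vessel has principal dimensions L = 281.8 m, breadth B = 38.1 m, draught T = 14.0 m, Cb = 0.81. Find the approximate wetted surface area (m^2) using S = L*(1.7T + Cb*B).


Formula: S = 1.7*L*T + V/T with V = Cb*L*B*T, i.e. S = L * (1.7*T + Cb*B)
Step 1 — 1.7*T = 1.7 * 14.0 = 23.8 m
Step 2 — Cb*B = 0.81 * 38.1 = 30.861 m
Step 3 — 1.7*T + Cb*B = 23.8 + 30.861 = 54.661 m
Step 4 — S = 281.8 * 54.661 ≈ 15403 m^2 (5 s.f.)

15403 m^2


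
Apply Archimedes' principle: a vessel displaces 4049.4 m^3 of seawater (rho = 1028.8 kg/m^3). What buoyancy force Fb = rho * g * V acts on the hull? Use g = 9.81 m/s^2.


Formula: Fb = rho * g * V
Substituting: Fb = 1028.8 * 9.81 * 4049.4
Intermediate: 1028.8 * 9.81 = 10092.528
Result: Fb = 10092.528 * 4049.4 ≈ 40869000 N (5 s.f.)

40869000 N


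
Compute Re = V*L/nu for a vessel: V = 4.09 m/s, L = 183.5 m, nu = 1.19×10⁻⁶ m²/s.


Formula: Re = V * L / nu
Step 1 — V * L = 4.09 * 183.5 = 750.515 m^2/s
Step 2 — Re = 750.515 / 1.19e-6 = 6.31e+08

6.31e+08


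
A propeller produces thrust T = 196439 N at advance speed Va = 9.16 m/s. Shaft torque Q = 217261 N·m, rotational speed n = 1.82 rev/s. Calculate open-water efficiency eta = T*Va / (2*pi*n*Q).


Formula: eta = T * Va / (2 * pi * n * Q)
Step 1 — numerator = T * Va = 196439 * 9.16 = 1799381.24
Step 2 — 2 * pi * n = 2 * pi * 1.82 = 11.435397
Step 3 — denominator = 11.435397 * 217261 = 2484465.79
Step 4 — eta = 1799381.24 / 2484465.79 ≈ 0.72425 (5 s.f.)

0.72425


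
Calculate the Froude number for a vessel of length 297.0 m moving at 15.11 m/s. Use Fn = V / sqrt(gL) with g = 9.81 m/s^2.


Formula: Fn = V / sqrt(g * L)
Step 1 — g * L = 9.81 * 297.0 = 2913.57
Step 2 — sqrt(g * L) = sqrt(2913.57) = 53.977495
Step 3 — Fn = 15.11 / 53.977495 ≈ 0.27993 (5 s.f.)

0.27993


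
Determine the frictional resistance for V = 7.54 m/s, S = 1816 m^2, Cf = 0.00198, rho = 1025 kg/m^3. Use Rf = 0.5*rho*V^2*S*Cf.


Formula: Rf = 0.5 * rho * V^2 * S * Cf
Step 1 — V^2 = 7.54^2 = 56.8516
Step 2 — 0.5 * rho * V^2 = 0.5 * 1025 * 56.8516 = 29136.445
Step 3 — Rf = 29136.445 * 1816 * 0.00198 ≈ 104770 N (5 s.f.)

104770 N


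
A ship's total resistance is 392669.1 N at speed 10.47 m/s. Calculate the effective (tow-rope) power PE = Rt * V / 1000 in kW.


Formula: PE = Rt * V / 1000 (kW)
Step 1 — PE (W) = 392669.1 * 10.47 = 4111245.477 W
Step 2 — PE (kW) = 4111245.477 / 1000 ≈ 4111.2 kW (5 s.f.)

4111.2 kW


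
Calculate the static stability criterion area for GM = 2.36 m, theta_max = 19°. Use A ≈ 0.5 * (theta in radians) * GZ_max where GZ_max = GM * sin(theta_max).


Formula: GZ_max = GM * sin(theta); Area = 0.5 * theta_rad * GZ_max
Step 1 — GZ_max = 2.36 * sin(19°) = 2.36 * 0.325568 = 0.76834 m
Step 2 — theta_rad = 19 * pi/180 = 0.331613 rad
Step 3 — Area = 0.5 * 0.331613 * 0.76834 ≈ 0.12740 m·rad (5 s.f.)

0.12740 m·rad


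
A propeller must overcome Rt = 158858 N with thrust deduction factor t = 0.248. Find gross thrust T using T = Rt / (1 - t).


Formula: T = Rt / (1 - t)
Step 1 — (1 - t) = 1 - 0.248 = 0.752
Step 2 — T = 158858 / 0.752 ≈ 211250 N (5 s.f.)

211250 N


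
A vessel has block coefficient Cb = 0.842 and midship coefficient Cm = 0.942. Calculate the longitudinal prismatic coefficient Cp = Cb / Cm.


Formula: Cp = Cb / Cm
Substituting: Cp = 0.842 / 0.942
Result: Cp ≈ 0.89384 (5 s.f.)

0.89384


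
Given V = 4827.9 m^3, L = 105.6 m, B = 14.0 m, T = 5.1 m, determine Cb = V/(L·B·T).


Formula: Cb = V / (L * B * T)
Step 1 — L * B * T = 105.6 * 14.0 * 5.1 = 7539.84 m^3
Step 2 — Cb = 4827.9 / 7539.84 ≈ 0.64032 (5 s.f.)

0.64032


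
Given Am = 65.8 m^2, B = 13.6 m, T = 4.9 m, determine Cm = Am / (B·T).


Formula: Cm = Am / (B * T)
Step 1 — B * T = 13.6 * 4.9 = 66.64 m^2
Step 2 — Cm = 65.8 / 66.64 ≈ 0.98739 (5 s.f.)

0.98739


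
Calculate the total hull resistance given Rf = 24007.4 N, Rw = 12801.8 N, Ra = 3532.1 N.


Formula: Rt = Rf + Rw + Ra
Substituting: Rt = 24007.4 + 12801.8 + 3532.1
Result: Rt = 40341.3 N

40341.3 N


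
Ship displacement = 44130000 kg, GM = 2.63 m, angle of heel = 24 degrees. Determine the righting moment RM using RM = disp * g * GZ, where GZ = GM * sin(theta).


Formula: GZ = GM * sin(theta); RM = disp * g * GZ
Step 1 — GZ = 2.63 * sin(24°) = 2.63 * 0.406737 = 1.069718 m
Step 2 — RM = 44130000 * 9.81 * 1.069718 ≈ 463100000 N·m (5 s.f.)

463100000 N·m


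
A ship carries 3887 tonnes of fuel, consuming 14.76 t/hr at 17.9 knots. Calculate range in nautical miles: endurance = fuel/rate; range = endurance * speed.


Formula: endurance = fuel / rate; range = endurance * speed
Step 1 — endurance = 3887 / 14.76 = 263.3469 hours
Step 2 — range = 263.3469 * 17.9 ≈ 4713.9 nautical miles (5 s.f.)

4713.9 NM


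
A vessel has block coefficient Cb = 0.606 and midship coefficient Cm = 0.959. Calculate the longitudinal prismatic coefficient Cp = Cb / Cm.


Formula: Cp = Cb / Cm
Substituting: Cp = 0.606 / 0.959
Result: Cp ≈ 0.63191 (5 s.f.)

0.63191


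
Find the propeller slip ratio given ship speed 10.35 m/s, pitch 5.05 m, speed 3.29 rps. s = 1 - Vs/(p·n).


Formula: s = 1 - Vs / (p * n)
Step 1 — p * n = 5.05 * 3.29 = 16.6145
Step 2 — Vs / (p*n) = 10.35 / 16.6145 = 0.62295 (6 d.p.)
Step 3 — s = 1 - 0.62295 = 0.37705

0.37705


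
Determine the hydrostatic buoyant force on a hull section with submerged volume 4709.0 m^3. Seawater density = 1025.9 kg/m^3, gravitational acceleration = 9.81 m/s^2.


Formula: Fb = rho * g * V
Substituting: Fb = 1025.9 * 9.81 * 4709.0
Intermediate: 1025.9 * 9.81 = 10064.079
Result: Fb = 10064.079 * 4709.0 ≈ 47392000 N (5 s.f.)

47392000 N


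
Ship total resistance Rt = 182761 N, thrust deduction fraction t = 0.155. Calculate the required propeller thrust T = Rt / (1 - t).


Formula: T = Rt / (1 - t)
Step 1 — (1 - t) = 1 - 0.155 = 0.845
Step 2 — T = 182761 / 0.845 ≈ 216290 N (5 s.f.)

216290 N


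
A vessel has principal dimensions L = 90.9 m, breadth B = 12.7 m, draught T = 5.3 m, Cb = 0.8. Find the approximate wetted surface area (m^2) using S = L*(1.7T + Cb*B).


Formula: S = 1.7*L*T + V/T with V = Cb*L*B*T, i.e. S = L * (1.7*T + Cb*B)
Step 1 — 1.7*T = 1.7 * 5.3 = 9.01 m
Step 2 — Cb*B = 0.8 * 12.7 = 10.16 m
Step 3 — 1.7*T + Cb*B = 9.01 + 10.16 = 19.17 m
Step 4 — S = 90.9 * 19.17 ≈ 1742.6 m^2 (5 s.f.)

1742.6 m^2


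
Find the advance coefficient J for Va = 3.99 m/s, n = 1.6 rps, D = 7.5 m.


Formula: J = Va / (n * D)
Step 1 — n * D = 1.6 * 7.5 = 12.0
Step 2 — J = 3.99 / 12.0 ≈ 0.33250 (5 s.f.)

0.33250


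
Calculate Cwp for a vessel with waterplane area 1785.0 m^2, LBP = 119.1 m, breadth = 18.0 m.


Formula: Cwp = Aw / (L * B)
Step 1 — L * B = 119.1 * 18.0 = 2143.8 m^2
Step 2 — Cwp = 1785.0 / 2143.8 ≈ 0.83263 (5 s.f.)

0.83263


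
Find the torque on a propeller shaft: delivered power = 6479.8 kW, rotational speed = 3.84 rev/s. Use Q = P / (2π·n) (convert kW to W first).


Formula: Q = P_W / (2 * pi * n)
Step 1 — P_W = 6479.8 kW * 1000 = 6479800.0 W
Step 2 — 2 * pi * n = 2 * pi * 3.84 = 24.127432
Step 3 — Q = 6479800.0 / 24.127432 ≈ 268570 N·m (5 s.f.)

268570 N·m


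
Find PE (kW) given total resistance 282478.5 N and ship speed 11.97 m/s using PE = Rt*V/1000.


Formula: PE = Rt * V / 1000 (kW)
Step 1 — PE (W) = 282478.5 * 11.97 = 3381267.645 W
Step 2 — PE (kW) = 3381267.645 / 1000 ≈ 3381.3 kW (5 s.f.)

3381.3 kW


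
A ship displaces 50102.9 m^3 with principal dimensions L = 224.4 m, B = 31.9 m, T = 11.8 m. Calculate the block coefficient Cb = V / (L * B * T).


Formula: Cb = V / (L * B * T)
Step 1 — L * B * T = 224.4 * 31.9 * 11.8 = 84468.648 m^3
Step 2 — Cb = 50102.9 / 84468.648 ≈ 0.59315 (5 s.f.)

0.59315


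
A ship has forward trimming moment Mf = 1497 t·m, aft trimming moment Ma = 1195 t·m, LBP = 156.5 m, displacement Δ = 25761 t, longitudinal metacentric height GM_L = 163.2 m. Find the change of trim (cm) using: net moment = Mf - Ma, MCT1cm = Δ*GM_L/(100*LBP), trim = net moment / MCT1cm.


Formula: net trimming moment = Mf - Ma; MCT1cm = Δ*GM_L/(100*LBP); trim = net moment / MCT1cm
Step 1 — net trimming moment = 1497 - 1195 = 302 t·m
Step 2 — MCT1cm = 25761 * 163.2 / (100 * 156.5) = 268.6387 t·m/cm
Step 3 — trim = 302 / 268.6387 ≈ 1.1242 cm (5 s.f.)

1.1242 cm


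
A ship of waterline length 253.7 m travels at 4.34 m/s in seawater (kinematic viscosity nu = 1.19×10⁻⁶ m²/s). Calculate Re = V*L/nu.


Formula: Re = V * L / nu
Step 1 — V * L = 4.34 * 253.7 = 1101.058 m^2/s
Step 2 — Re = 1101.058 / 1.19e-6 = 9.25e+08

9.25e+08


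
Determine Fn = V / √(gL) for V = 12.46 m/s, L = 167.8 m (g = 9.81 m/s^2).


Formula: Fn = V / sqrt(g * L)
Step 1 — g * L = 9.81 * 167.8 = 1646.118
Step 2 — sqrt(g * L) = sqrt(1646.118) = 40.57238
Step 3 — Fn = 12.46 / 40.57238 ≈ 0.30711 (5 s.f.)

0.30711


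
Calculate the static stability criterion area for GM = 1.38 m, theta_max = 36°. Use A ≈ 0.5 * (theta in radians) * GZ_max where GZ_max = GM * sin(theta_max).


Formula: GZ_max = GM * sin(theta); Area = 0.5 * theta_rad * GZ_max
Step 1 — GZ_max = 1.38 * sin(36°) = 1.38 * 0.587785 = 0.811143 m
Step 2 — theta_rad = 36 * pi/180 = 0.628319 rad
Step 3 — Area = 0.5 * 0.628319 * 0.811143 ≈ 0.25483 m·rad (5 s.f.)

0.25483 m·rad


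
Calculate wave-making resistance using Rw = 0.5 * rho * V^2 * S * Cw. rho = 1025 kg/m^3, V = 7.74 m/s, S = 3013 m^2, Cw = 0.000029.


Formula: Rw = 0.5 * rho * V^2 * S * Cw
Step 1 — V^2 = 7.74^2 = 59.9076
Step 2 — 0.5 * rho * V^2 = 0.5 * 1025 * 59.9076 = 30702.645
Step 3 — Rw = 30702.645 * 3013 * 0.000029 ≈ 2682.7 N (5 s.f.)

2682.7 N


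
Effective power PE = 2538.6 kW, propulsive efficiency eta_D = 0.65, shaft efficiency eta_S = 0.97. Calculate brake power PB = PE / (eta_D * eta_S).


Formula: PB = PE / (eta_D * eta_S)
Step 1 — combined efficiency = eta_D * eta_S = 0.65 * 0.97 = 0.6305
Step 2 — PB = 2538.6 / 0.6305 ≈ 4026.3 kW (5 s.f.)

4026.3 kW


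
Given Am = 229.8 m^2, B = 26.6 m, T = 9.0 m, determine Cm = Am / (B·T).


Formula: Cm = Am / (B * T)
Step 1 — B * T = 26.6 * 9.0 = 239.4 m^2
Step 2 — Cm = 229.8 / 239.4 ≈ 0.95990 (5 s.f.)

0.95990


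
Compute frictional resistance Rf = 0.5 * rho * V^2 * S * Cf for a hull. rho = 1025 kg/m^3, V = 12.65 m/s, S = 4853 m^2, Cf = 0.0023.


Formula: Rf = 0.5 * rho * V^2 * S * Cf
Step 1 — V^2 = 12.65^2 = 160.0225
Step 2 — 0.5 * rho * V^2 = 0.5 * 1025 * 160.0225 = 82011.53125
Step 3 — Rf = 82011.53125 * 4853 * 0.0023 ≈ 915400 N (5 s.f.)

915400 N


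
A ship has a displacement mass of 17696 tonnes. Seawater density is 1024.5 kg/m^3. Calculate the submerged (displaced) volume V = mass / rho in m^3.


Formula: V = mass / rho
Step 1 — convert tonnes to kg: 17696 t * 1000 = 17696000 kg
Step 2 — V = 17696000 / 1024.5 ≈ 17273 m^3 (5 s.f.)

17273 m^3


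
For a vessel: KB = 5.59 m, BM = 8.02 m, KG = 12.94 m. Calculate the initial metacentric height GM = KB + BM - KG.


Formula: GM = KB + BM - KG
Step 1 — KM = KB + BM = 5.59 + 8.02 = 13.61 m
Step 2 — GM = KM - KG = 13.61 - 12.94 = 0.67 m

0.67 m


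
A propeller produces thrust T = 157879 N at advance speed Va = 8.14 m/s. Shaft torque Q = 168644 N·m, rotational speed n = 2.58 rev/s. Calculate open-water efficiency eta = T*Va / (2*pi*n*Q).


Formula: eta = T * Va / (2 * pi * n * Q)
Step 1 — numerator = T * Va = 157879 * 8.14 = 1285135.06
Step 2 — 2 * pi * n = 2 * pi * 2.58 = 16.210618
Step 3 — denominator = 16.210618 * 168644 = 2733823.46
Step 4 — eta = 1285135.06 / 2733823.46 ≈ 0.47009 (5 s.f.)

0.47009


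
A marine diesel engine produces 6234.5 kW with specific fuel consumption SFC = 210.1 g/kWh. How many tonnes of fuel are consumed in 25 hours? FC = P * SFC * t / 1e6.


Formula: FC (tonnes) = P * SFC * t / 1,000,000
Step 1 — P * SFC * t = 6234.5 * 210.1 * 25 = 32746711.25 g
Step 2 — FC (tonnes) = 32746711.25 / 1,000,000 ≈ 32.747 tonnes (5 s.f.)

32.747 tonnes


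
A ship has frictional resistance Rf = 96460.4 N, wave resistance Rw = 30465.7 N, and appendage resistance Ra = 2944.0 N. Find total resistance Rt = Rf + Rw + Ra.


Formula: Rt = Rf + Rw + Ra
Substituting: Rt = 96460.4 + 30465.7 + 2944.0
Result: Rt = 129870.1 N

129870.1 N


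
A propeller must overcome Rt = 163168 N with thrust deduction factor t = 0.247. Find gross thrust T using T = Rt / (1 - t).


Formula: T = Rt / (1 - t)
Step 1 — (1 - t) = 1 - 0.247 = 0.753
Step 2 — T = 163168 / 0.753 ≈ 216690 N (5 s.f.)

216690 N


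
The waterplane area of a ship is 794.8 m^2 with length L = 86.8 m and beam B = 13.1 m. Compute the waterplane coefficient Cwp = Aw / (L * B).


Formula: Cwp = Aw / (L * B)
Step 1 — L * B = 86.8 * 13.1 = 1137.08 m^2
Step 2 — Cwp = 794.8 / 1137.08 ≈ 0.69898 (5 s.f.)

0.69898


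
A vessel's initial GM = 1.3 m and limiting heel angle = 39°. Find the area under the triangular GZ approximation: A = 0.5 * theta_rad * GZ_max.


Formula: GZ_max = GM * sin(theta); Area = 0.5 * theta_rad * GZ_max
Step 1 — GZ_max = 1.3 * sin(39°) = 1.3 * 0.62932 = 0.818116 m
Step 2 — theta_rad = 39 * pi/180 = 0.680678 rad
Step 3 — Area = 0.5 * 0.680678 * 0.818116 ≈ 0.27844 m·rad (5 s.f.)

0.27844 m·rad


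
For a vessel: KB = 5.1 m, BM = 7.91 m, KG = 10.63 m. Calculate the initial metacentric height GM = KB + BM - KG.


Formula: GM = KB + BM - KG
Step 1 — KM = KB + BM = 5.1 + 7.91 = 13.01 m
Step 2 — GM = KM - KG = 13.01 - 10.63 = 2.38 m

2.38 m


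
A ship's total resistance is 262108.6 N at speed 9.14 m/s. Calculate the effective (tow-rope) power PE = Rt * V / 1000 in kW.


Formula: PE = Rt * V / 1000 (kW)
Step 1 — PE (W) = 262108.6 * 9.14 = 2395672.604 W
Step 2 — PE (kW) = 2395672.604 / 1000 ≈ 2395.7 kW (5 s.f.)

2395.7 kW


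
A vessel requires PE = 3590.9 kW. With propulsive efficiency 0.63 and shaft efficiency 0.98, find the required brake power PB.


Formula: PB = PE / (eta_D * eta_S)
Step 1 — combined efficiency = eta_D * eta_S = 0.63 * 0.98 = 0.6174
Step 2 — PB = 3590.9 / 0.6174 ≈ 5816.2 kW (5 s.f.)

5816.2 kW


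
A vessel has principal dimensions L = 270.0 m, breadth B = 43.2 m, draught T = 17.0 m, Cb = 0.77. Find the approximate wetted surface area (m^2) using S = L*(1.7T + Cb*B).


Formula: S = 1.7*L*T + V/T with V = Cb*L*B*T, i.e. S = L * (1.7*T + Cb*B)
Step 1 — 1.7*T = 1.7 * 17.0 = 28.9 m
Step 2 — Cb*B = 0.77 * 43.2 = 33.264 m
Step 3 — 1.7*T + Cb*B = 28.9 + 33.264 = 62.164 m
Step 4 — S = 270.0 * 62.164 ≈ 16784 m^2 (5 s.f.)

16784 m^2


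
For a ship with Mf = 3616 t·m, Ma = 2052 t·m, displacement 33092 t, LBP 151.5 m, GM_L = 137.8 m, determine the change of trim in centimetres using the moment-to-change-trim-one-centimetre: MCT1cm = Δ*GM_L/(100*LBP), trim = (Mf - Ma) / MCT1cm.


Formula: net trimming moment = Mf - Ma; MCT1cm = Δ*GM_L/(100*LBP); trim = net moment / MCT1cm
Step 1 — net trimming moment = 3616 - 2052 = 1564 t·m
Step 2 — MCT1cm = 33092 * 137.8 / (100 * 151.5) = 300.9952 t·m/cm
Step 3 — trim = 1564 / 300.9952 ≈ 5.1961 cm (5 s.f.)

5.1961 cm


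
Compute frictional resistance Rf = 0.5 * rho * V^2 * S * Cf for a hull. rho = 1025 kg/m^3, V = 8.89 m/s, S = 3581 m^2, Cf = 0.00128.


Formula: Rf = 0.5 * rho * V^2 * S * Cf
Step 1 — V^2 = 8.89^2 = 79.0321
Step 2 — 0.5 * rho * V^2 = 0.5 * 1025 * 79.0321 = 40503.95125
Step 3 — Rf = 40503.95125 * 3581 * 0.00128 ≈ 185660 N (5 s.f.)

185660 N


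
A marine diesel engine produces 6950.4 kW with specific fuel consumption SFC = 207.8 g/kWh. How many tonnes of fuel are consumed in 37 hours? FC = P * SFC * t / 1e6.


Formula: FC (tonnes) = P * SFC * t / 1,000,000
Step 1 — P * SFC * t = 6950.4 * 207.8 * 37 = 53438845.44 g
Step 2 — FC (tonnes) = 53438845.44 / 1,000,000 ≈ 53.439 tonnes (5 s.f.)

53.439 tonnes


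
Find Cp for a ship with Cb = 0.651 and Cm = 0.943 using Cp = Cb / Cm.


Formula: Cp = Cb / Cm
Substituting: Cp = 0.651 / 0.943
Result: Cp ≈ 0.69035 (5 s.f.)

0.69035


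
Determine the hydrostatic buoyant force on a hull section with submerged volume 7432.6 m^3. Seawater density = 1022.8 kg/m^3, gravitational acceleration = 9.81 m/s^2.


Formula: Fb = rho * g * V
Substituting: Fb = 1022.8 * 9.81 * 7432.6
Intermediate: 1022.8 * 9.81 = 10033.668
Result: Fb = 10033.668 * 7432.6 ≈ 74576000 N (5 s.f.)

74576000 N


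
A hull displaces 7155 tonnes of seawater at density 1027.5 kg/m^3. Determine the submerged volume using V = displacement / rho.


Formula: V = mass / rho
Step 1 — convert tonnes to kg: 7155 t * 1000 = 7155000 kg
Step 2 — V = 7155000 / 1027.5 ≈ 6963.5 m^3 (5 s.f.)

6963.5 m^3


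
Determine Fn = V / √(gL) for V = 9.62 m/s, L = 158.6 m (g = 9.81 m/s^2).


Formula: Fn = V / sqrt(g * L)
Step 1 — g * L = 9.81 * 158.6 = 1555.866
Step 2 — sqrt(g * L) = sqrt(1555.866) = 39.444467
Step 3 — Fn = 9.62 / 39.444467 ≈ 0.24389 (5 s.f.)

0.24389


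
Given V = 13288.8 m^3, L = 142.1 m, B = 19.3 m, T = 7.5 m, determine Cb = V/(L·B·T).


Formula: Cb = V / (L * B * T)
Step 1 — L * B * T = 142.1 * 19.3 * 7.5 = 20568.975 m^3
Step 2 — Cb = 13288.8 / 20568.975 ≈ 0.64606 (5 s.f.)

0.64606


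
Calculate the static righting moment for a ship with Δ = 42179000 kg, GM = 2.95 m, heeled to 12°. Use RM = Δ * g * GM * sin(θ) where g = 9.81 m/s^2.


Formula: GZ = GM * sin(theta); RM = disp * g * GZ
Step 1 — GZ = 2.95 * sin(12°) = 2.95 * 0.207912 = 0.61334 m
Step 2 — RM = 42179000 * 9.81 * 0.61334 ≈ 253790000 N·m (5 s.f.)

253790000 N·m


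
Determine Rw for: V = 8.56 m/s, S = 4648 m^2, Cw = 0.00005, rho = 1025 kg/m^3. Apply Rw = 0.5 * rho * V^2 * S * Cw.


Formula: Rw = 0.5 * rho * V^2 * S * Cw
Step 1 — V^2 = 8.56^2 = 73.2736
Step 2 — 0.5 * rho * V^2 = 0.5 * 1025 * 73.2736 = 37552.72
Step 3 — Rw = 37552.72 * 4648 * 0.00005 ≈ 8727.3 N (5 s.f.)

8727.3 N


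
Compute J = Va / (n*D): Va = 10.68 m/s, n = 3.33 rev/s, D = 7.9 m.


Formula: J = Va / (n * D)
Step 1 — n * D = 3.33 * 7.9 = 26.307
Step 2 — J = 10.68 / 26.307 ≈ 0.40598 (5 s.f.)

0.40598


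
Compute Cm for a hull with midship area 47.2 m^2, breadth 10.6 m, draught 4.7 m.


Formula: Cm = Am / (B * T)
Step 1 — B * T = 10.6 * 4.7 = 49.82 m^2
Step 2 — Cm = 47.2 / 49.82 ≈ 0.94741 (5 s.f.)

0.94741


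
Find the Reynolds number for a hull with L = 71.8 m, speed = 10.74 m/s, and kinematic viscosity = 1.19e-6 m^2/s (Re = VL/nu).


Formula: Re = V * L / nu
Step 1 — V * L = 10.74 * 71.8 = 771.132 m^2/s
Step 2 — Re = 771.132 / 1.19e-6 = 6.48e+08

6.48e+08


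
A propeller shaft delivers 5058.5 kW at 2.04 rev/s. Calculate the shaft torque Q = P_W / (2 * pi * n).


Formula: Q = P_W / (2 * pi * n)
Step 1 — P_W = 5058.5 kW * 1000 = 5058500.0 W
Step 2 — 2 * pi * n = 2 * pi * 2.04 = 12.817698
Step 3 — Q = 5058500.0 / 12.817698 ≈ 394650 N·m (5 s.f.)

394650 N·m


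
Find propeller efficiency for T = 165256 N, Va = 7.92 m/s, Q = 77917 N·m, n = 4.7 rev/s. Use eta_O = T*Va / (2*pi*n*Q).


Formula: eta = T * Va / (2 * pi * n * Q)
Step 1 — numerator = T * Va = 165256 * 7.92 = 1308827.52
Step 2 — 2 * pi * n = 2 * pi * 4.7 = 29.530971
Step 3 — denominator = 29.530971 * 77917 = 2300964.67
Step 4 — eta = 1308827.52 / 2300964.67 ≈ 0.56882 (5 s.f.)

0.56882


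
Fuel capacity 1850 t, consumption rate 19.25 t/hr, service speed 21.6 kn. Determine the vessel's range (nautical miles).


Formula: endurance = fuel / rate; range = endurance * speed
Step 1 — endurance = 1850 / 19.25 = 96.1039 hours
Step 2 — range = 96.1039 * 21.6 ≈ 2075.8 nautical miles (5 s.f.)

2075.8 NM


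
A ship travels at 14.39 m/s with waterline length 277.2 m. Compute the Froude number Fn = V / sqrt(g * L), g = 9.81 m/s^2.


Formula: Fn = V / sqrt(g * L)
Step 1 — g * L = 9.81 * 277.2 = 2719.332
Step 2 — sqrt(g * L) = sqrt(2719.332) = 52.147215
Step 3 — Fn = 14.39 / 52.147215 ≈ 0.27595 (5 s.f.)

0.27595


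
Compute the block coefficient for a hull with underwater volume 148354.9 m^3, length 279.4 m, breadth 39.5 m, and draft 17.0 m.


Formula: Cb = V / (L * B * T)
Step 1 — L * B * T = 279.4 * 39.5 * 17.0 = 187617.1 m^3
Step 2 — Cb = 148354.9 / 187617.1 ≈ 0.79073 (5 s.f.)

0.79073


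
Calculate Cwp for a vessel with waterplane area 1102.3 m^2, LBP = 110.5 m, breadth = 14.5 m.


Formula: Cwp = Aw / (L * B)
Step 1 — L * B = 110.5 * 14.5 = 1602.25 m^2
Step 2 — Cwp = 1102.3 / 1602.25 ≈ 0.68797 (5 s.f.)

0.68797


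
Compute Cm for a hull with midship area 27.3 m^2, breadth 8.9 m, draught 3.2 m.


Formula: Cm = Am / (B * T)
Step 1 — B * T = 8.9 * 3.2 = 28.48 m^2
Step 2 — Cm = 27.3 / 28.48 ≈ 0.95857 (5 s.f.)

0.95857


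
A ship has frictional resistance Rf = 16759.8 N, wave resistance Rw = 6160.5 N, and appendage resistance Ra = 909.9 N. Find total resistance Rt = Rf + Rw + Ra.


Formula: Rt = Rf + Rw + Ra
Substituting: Rt = 16759.8 + 6160.5 + 909.9
Result: Rt = 23830.2 N

23830.2 N


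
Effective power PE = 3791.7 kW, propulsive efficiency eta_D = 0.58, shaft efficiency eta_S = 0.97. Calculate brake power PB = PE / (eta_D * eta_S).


Formula: PB = PE / (eta_D * eta_S)
Step 1 — combined efficiency = eta_D * eta_S = 0.58 * 0.97 = 0.5626
Step 2 — PB = 3791.7 / 0.5626 ≈ 6739.6 kW (5 s.f.)

6739.6 kW


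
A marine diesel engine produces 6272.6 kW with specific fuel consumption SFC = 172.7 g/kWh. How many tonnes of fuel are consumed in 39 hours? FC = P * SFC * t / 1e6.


Formula: FC (tonnes) = P * SFC * t / 1,000,000
Step 1 — P * SFC * t = 6272.6 * 172.7 * 39 = 42247842.78 g
Step 2 — FC (tonnes) = 42247842.78 / 1,000,000 ≈ 42.248 tonnes (5 s.f.)

42.248 tonnes


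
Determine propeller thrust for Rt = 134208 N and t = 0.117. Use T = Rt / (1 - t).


Formula: T = Rt / (1 - t)
Step 1 — (1 - t) = 1 - 0.117 = 0.883
Step 2 — T = 134208 / 0.883 ≈ 151990 N (5 s.f.)

151990 N


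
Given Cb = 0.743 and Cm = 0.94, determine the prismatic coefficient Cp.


Formula: Cp = Cb / Cm
Substituting: Cp = 0.743 / 0.94
Result: Cp ≈ 0.79043 (5 s.f.)

0.79043


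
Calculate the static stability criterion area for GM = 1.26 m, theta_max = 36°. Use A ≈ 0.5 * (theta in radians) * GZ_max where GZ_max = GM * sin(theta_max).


Formula: GZ_max = GM * sin(theta); Area = 0.5 * theta_rad * GZ_max
Step 1 — GZ_max = 1.26 * sin(36°) = 1.26 * 0.587785 = 0.740609 m
Step 2 — theta_rad = 36 * pi/180 = 0.628319 rad
Step 3 — Area = 0.5 * 0.628319 * 0.740609 ≈ 0.23267 m·rad (5 s.f.)

0.23267 m·rad


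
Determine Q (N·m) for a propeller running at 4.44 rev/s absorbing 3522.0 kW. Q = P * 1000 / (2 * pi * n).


Formula: Q = P_W / (2 * pi * n)
Step 1 — P_W = 3522.0 kW * 1000 = 3522000.0 W
Step 2 — 2 * pi * n = 2 * pi * 4.44 = 27.897343
Step 3 — Q = 3522000.0 / 27.897343 ≈ 126250 N·m (5 s.f.)

126250 N·m


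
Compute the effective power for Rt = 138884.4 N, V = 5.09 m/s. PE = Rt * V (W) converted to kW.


Formula: PE = Rt * V / 1000 (kW)
Step 1 — PE (W) = 138884.4 * 5.09 = 706921.596 W
Step 2 — PE (kW) = 706921.596 / 1000 ≈ 706.92 kW (5 s.f.)

706.92 kW
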